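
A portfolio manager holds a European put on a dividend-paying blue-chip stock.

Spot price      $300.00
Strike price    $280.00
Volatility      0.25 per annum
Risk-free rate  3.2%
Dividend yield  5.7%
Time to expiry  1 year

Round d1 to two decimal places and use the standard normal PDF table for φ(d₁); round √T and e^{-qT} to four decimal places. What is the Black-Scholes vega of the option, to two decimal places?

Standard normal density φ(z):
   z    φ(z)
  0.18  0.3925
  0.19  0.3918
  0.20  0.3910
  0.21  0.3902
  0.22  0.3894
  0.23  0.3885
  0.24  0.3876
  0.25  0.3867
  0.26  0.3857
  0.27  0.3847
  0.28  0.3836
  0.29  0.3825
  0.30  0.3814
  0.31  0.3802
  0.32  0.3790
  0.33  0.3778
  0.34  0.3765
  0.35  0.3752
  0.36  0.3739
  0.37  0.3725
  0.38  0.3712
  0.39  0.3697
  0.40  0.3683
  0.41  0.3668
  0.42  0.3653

108.08

σ√T = 0.25·√1 = 0.2500
d₁ = [ln(300/280) + (0.032 − 0.057 + ½·0.25²)·1] / (σ√T) = (0.0690 + 0.0062) / 0.2500 = 0.3010 ⇒ 0.30
√T = √1 = 1.0000
φ(d₁) = φ(0.30) = 0.3814
e^(−qT) = e^(−0.057·1) = 0.9446
vega = S·e^(−qT)·φ(d₁)·√T = 300·0.9446·0.3814·1.0000 = 108.0811
(Call and put vega coincide under Black-Scholes.)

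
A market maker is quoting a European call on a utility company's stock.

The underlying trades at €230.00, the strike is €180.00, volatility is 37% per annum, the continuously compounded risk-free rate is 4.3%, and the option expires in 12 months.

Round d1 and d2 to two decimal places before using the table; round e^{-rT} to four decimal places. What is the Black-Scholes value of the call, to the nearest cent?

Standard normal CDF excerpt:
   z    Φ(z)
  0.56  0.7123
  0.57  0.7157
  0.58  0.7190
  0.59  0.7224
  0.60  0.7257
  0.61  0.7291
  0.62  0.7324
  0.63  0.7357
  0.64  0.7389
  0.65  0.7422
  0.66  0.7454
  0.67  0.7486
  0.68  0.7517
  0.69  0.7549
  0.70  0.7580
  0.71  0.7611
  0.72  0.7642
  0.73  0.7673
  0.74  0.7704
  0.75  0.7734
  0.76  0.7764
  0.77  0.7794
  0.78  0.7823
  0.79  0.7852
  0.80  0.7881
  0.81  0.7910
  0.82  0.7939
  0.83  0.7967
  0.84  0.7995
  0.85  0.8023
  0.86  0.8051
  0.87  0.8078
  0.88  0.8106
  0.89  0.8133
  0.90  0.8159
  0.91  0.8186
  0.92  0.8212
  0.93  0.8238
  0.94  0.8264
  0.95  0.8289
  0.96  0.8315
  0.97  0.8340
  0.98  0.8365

σ√T = 0.37 × 1.0000 = 0.3700
d₁ = [ln(230/180) + (0.043 + ½·0.37²)·1] / (σ√T) = (0.2451 + 0.1114) / 0.3700 = 0.9637 ≈ 0.96
d₂ = 0.9637 − 0.3700 = 0.5937 ≈ 0.59
exp(−rT) = exp(−0.043·1) = 0.9579
C = 230·N(0.96) − 180·0.9579·N(0.59) = 230·0.8315 − 180·0.9579·0.7224 = 191.2450 − 124.5577 = 66.6873

€66.69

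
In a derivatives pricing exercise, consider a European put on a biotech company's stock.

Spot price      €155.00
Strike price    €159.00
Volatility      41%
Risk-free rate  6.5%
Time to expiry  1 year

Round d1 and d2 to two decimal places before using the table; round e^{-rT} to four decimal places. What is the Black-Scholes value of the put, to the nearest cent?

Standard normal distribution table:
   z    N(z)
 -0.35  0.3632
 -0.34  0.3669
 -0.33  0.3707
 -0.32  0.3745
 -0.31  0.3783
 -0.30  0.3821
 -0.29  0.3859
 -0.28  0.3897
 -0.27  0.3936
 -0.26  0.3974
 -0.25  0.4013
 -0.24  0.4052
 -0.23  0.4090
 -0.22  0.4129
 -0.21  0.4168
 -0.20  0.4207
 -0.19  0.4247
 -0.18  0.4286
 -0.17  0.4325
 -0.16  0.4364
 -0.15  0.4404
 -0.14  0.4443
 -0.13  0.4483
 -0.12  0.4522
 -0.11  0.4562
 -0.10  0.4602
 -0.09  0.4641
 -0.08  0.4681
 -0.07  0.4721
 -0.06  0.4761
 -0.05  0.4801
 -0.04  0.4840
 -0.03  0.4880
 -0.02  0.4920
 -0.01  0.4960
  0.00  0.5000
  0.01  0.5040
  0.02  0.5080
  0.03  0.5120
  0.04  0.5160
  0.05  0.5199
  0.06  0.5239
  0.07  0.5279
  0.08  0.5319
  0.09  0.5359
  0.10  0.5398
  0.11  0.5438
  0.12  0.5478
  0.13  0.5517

σ√T = 0.41·√1 = 0.4100
d₁ = [ln(155/159) + (0.065 + 0.41²/2)·1] / 0.4100 = [-0.0255 + 0.1490] / 0.4100 = 0.3014 ≈ 0.30
d₂ = d₁ − σ√T = 0.3014 − 0.4100 = -0.1086 ≈ -0.11
exp(−rT) = exp(−0.065·1) = 0.9371
N(−d₂) = N(0.11) = 0.5438;  N(−d₁) = N(-0.30) = 0.3821
P = 159·0.9371·0.5438 − 155·0.3821 = 81.0256 − 59.2255 = 21.8001

€21.80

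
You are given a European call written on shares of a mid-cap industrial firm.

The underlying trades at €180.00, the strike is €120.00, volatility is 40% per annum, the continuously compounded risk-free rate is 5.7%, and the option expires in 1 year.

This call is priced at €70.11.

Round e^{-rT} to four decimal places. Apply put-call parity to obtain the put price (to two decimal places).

€3.46

exp(−rT) = exp(−0.057·1) = 0.9446
Put-call parity: C − P = S − K·e^(−rT) = 180 − 120·0.9446 = 180 − 113.3520 = 66.6480
P = C − (C − P) = 70.11 − (66.6480) = 3.4620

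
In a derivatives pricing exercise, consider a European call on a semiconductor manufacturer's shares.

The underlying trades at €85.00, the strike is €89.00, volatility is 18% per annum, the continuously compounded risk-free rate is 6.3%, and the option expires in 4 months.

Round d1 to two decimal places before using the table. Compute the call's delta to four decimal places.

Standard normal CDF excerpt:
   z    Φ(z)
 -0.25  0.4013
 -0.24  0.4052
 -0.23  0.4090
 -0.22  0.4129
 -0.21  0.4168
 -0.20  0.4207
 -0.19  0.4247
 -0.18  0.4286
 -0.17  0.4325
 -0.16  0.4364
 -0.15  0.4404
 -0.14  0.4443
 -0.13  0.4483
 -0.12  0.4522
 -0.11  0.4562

T = 0.3333;  σ√T = 0.1039
d₁ = [ln(85/89) + (0.063 + 0.18²/2)·0.3333] / 0.1039 = [-0.0460 + 0.0264] / 0.1039 = -0.1885 ≈ -0.19
N(d₁) = N(-0.19) = 0.4247
Δ_call = N(d₁) = 0.4247

0.4247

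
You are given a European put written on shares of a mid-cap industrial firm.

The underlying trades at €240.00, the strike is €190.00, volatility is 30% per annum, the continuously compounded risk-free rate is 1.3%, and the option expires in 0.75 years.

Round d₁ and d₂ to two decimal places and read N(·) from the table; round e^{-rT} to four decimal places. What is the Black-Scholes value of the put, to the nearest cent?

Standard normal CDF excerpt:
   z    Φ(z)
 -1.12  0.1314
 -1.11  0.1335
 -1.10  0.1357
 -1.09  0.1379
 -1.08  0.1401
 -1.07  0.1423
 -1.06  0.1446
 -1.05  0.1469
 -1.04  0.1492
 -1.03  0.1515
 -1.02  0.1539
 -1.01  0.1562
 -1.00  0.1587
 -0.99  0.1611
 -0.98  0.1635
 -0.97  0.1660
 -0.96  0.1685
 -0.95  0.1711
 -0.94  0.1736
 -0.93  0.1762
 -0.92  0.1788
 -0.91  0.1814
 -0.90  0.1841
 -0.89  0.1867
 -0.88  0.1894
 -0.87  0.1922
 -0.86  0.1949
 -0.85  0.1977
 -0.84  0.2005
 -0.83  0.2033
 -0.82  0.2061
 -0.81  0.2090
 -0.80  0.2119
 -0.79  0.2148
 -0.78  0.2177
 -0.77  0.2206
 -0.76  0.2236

€5.17

T = 0.75;  σ√T = 0.2598
d₁ = [ln(240/190) + (0.013 + 0.3²/2)·0.75] / 0.2598 = [0.2336 + 0.0435] / 0.2598 = 1.0666 which rounds to 1.07
d₂ = d₁ − σ√T = 1.0666 − 0.2598 = 0.8068 which rounds to 0.81
e^(−rT) = e^(−0.013·0.75) = 0.9903
P = 190·0.9903·N(-0.81) − 240·N(-1.07) = 190·0.9903·0.2090 − 240·0.1423 = 39.3248 − 34.1520 = 5.1728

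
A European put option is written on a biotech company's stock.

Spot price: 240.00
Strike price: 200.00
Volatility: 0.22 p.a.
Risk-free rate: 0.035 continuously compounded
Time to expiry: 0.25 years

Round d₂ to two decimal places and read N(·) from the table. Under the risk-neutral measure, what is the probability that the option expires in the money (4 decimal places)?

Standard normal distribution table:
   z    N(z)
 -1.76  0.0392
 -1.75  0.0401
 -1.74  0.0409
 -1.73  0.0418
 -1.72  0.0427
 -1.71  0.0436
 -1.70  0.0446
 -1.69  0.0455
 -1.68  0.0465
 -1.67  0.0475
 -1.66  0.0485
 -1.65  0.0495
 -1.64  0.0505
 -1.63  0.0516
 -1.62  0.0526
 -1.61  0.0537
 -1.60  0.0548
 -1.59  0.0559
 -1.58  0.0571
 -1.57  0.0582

0.0465

σ√T = 0.22 × 0.5000 = 0.1100
d₁ = [ln(240/200) + (0.035 + 0.22²/2)·0.25] / 0.1100 = [0.1823 + 0.0148] / 0.1100 = 1.7920 which rounds to 1.79
d₂ = d₁ − σ√T = 1.7920 − 0.1100 = 1.6820 which rounds to 1.68
Risk-neutral Pr[S_T < K] = N(−d₂) = N(-1.68) = 0.0465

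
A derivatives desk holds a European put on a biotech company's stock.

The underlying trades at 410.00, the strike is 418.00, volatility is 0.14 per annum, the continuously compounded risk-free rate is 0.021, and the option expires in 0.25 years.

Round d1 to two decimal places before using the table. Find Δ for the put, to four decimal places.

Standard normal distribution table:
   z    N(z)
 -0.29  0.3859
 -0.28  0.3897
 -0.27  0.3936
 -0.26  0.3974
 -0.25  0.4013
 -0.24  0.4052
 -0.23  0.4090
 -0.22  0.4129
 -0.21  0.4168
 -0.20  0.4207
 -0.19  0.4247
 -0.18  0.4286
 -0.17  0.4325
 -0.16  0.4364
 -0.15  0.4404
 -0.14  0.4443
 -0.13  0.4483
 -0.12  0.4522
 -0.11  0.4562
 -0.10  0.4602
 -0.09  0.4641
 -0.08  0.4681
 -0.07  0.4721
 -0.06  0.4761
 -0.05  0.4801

-0.5675

σ√T = 0.14·√0.25 = 0.0700
d₁ = [ln(410/418) + (0.021 + ½·0.14²)·0.25] / (σ√T) = (-0.0193 + 0.0077) / 0.0700 = -0.1661 ≈ -0.17
N(d₁) = N(-0.17) = 0.4325
Δ_put = N(d₁) − 1 = 0.4325 − 1 = -0.5675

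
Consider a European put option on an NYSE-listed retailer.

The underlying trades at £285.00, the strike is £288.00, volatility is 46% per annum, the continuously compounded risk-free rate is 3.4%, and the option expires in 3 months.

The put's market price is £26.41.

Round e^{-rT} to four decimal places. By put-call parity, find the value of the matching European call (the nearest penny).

£25.86

exp(−rT) = exp(−0.034·0.25) = 0.9915
Put-call parity: C − P = S − K·e^(−rT) = 285 − 288·0.9915 = 285 − 285.5520 = -0.5520
C = P + (C − P) = 26.41 + (-0.5520) = 25.8580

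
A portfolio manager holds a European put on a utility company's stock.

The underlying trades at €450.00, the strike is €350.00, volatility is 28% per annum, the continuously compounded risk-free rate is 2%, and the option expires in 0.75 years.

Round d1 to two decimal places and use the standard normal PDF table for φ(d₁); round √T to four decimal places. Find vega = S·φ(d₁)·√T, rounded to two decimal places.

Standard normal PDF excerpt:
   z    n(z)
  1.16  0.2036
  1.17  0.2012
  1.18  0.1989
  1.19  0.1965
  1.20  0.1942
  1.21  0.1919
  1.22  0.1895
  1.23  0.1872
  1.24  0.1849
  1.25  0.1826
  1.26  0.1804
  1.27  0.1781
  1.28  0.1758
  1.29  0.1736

σ√T = 0.28 × 0.8660 = 0.2425
d₁ = [ln(450/350) + (0.02 + 0.28²/2)·0.75] / 0.2425 = [0.2513 + 0.0444] / 0.2425 = 1.2195 ≈ 1.22
√T = √0.75 = 0.8660
φ(d₁) = φ(1.22) = 0.1895
vega = S·φ(d₁)·√T = 450·0.1895·0.8660 = 73.8482

73.85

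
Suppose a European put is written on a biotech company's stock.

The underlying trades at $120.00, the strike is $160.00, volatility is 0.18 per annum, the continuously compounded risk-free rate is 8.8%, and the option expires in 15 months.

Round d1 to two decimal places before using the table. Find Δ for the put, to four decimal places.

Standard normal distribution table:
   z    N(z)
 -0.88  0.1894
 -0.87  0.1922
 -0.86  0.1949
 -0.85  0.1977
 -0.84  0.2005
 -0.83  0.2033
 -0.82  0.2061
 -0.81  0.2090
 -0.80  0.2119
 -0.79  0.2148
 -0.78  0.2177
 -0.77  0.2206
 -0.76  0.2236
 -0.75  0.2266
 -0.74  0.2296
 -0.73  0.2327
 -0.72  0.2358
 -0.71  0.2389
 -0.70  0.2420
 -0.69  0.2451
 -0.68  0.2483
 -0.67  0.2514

-0.7823

T = 1.25;  σ√T = 0.2012
d₁ = [ln(120/160) + (0.088 + 0.18²/2)·1.25] / 0.2012 = [-0.2877 + 0.1302] / 0.2012 = -0.7823 → -0.78
N(d₁) = N(-0.78) = 0.2177
Δ_put = N(d₁) − 1 = 0.2177 − 1 = -0.7823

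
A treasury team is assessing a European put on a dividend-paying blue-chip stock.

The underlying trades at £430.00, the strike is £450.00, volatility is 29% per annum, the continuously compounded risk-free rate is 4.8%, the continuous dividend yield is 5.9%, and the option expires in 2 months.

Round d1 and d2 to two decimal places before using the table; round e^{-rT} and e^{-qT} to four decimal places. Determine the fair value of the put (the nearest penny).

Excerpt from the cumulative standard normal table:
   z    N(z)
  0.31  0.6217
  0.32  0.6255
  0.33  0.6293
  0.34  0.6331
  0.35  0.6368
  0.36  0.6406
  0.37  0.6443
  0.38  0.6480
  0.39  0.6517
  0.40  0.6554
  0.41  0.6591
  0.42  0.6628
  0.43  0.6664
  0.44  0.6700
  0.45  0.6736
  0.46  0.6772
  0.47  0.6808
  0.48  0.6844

σ√T = 0.29 × 0.4082 = 0.1184
d₁ = [ln(430/450) + (0.048 − 0.059 + 0.29²/2)·0.1667] / 0.1184 = [-0.0455 + 0.0052] / 0.1184 = -0.3403 → -0.34
d₂ = d₁ − σ√T = -0.3403 − 0.1184 = -0.4587 → -0.46
exp(−qT) = exp(−0.059·0.1667) = 0.9902;  exp(−rT) = exp(−0.048·0.1667) = 0.9920
N(−d₂) = N(0.46) = 0.6772;  N(−d₁) = N(0.34) = 0.6331
P = 450·0.9920·0.6772 − 430·0.9902·0.6331 = 302.3021 − 269.5651 = 32.7370

£32.74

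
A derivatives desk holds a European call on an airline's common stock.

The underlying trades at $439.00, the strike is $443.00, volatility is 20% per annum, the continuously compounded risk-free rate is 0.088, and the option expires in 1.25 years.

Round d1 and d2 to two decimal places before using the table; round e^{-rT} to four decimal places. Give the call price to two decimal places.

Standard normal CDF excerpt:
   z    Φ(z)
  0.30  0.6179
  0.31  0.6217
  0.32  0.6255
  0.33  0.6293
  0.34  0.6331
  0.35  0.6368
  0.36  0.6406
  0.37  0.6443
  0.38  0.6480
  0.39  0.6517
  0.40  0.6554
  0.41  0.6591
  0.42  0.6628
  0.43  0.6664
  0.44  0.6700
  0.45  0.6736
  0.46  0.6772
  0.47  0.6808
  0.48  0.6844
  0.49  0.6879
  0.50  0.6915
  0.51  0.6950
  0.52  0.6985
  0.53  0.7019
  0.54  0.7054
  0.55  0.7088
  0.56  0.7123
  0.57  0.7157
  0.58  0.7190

$61.46

T = 1.25;  σ√T = 0.2236
d₁ = [ln(439/443) + (0.088 + 0.2²/2)·1.25] / 0.2236 = [-0.0091 + 0.1350] / 0.2236 = 0.5632 → 0.56
d₂ = d₁ − σ√T = 0.5632 − 0.2236 = 0.3396 → 0.34
exp(−rT) = exp(−0.088·1.25) = 0.8958
N(d₁) = N(0.56) = 0.7123;  N(d₂) = N(0.34) = 0.6331
C = 439·0.7123 − 443·0.8958·0.6331 = 312.6997 − 251.2390 = 61.4607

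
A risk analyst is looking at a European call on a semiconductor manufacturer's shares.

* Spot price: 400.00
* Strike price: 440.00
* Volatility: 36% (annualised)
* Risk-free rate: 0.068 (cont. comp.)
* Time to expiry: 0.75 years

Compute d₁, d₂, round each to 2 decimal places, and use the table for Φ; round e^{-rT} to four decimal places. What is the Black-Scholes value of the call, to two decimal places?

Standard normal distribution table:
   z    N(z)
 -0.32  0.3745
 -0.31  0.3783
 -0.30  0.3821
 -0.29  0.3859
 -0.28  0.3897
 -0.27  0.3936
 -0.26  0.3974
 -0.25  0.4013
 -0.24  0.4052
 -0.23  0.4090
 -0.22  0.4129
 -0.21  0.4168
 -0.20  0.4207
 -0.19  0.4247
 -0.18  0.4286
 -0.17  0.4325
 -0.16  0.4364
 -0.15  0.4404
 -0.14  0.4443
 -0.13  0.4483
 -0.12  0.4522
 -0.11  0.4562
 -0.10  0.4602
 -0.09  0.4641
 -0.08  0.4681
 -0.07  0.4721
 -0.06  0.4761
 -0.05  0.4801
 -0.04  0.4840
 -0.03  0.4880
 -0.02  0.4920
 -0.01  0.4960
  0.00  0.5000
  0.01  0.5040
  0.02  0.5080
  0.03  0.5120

41.83

T = 0.75;  σ√T = 0.3118
d₁ = [ln(400/440) + (0.068 + 0.36²/2)·0.75] / 0.3118 = [-0.0953 + 0.0996] / 0.3118 = 0.0138 ⇒ 0.01
d₂ = d₁ − σ√T = 0.0138 − 0.3118 = -0.2980 ⇒ -0.30
e^(−rT) = e^(−0.068·0.75) = 0.9503
N(d₁) = N(0.01) = 0.5040;  N(d₂) = N(-0.30) = 0.3821
C = 400·0.5040 − 440·0.9503·0.3821 = 201.6000 − 159.7682 = 41.8318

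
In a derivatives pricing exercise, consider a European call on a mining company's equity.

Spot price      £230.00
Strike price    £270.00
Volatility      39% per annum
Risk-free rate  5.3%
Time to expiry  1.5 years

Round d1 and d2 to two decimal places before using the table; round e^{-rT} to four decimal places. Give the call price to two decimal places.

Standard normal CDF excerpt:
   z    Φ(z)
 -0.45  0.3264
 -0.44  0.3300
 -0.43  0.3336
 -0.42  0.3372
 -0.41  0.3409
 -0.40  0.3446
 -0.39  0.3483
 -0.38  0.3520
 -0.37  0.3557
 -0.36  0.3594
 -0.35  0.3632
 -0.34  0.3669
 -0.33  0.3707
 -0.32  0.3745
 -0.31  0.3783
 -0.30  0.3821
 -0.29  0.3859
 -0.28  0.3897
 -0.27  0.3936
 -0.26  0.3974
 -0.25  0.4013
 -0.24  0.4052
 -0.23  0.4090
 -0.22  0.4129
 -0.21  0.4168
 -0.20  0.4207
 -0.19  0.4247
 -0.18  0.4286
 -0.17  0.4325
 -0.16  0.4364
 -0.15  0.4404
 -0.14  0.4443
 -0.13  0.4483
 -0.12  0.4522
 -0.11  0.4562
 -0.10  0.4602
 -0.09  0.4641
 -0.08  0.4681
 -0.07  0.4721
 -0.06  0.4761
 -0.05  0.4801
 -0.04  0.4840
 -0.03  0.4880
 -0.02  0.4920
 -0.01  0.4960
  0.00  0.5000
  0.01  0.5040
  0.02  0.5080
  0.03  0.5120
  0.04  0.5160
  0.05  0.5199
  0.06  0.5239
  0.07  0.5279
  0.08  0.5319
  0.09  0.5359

£36.41

σ√T = 0.39 × 1.2247 = 0.4777
d₁ = [ln(230/270) + (0.053 + ½·0.39²)·1.5] / (σ√T) = (-0.1603 + 0.1936) / 0.4777 = 0.0696 ⇒ 0.07
d₂ = 0.0696 − 0.4777 = -0.4081 ⇒ -0.41
e^(−rT) = e^(−0.053·1.5) = 0.9236
C = 230·N(0.07) − 270·0.9236·N(-0.41) = 230·0.5279 − 270·0.9236·0.3409 = 121.4170 − 85.0109 = 36.4061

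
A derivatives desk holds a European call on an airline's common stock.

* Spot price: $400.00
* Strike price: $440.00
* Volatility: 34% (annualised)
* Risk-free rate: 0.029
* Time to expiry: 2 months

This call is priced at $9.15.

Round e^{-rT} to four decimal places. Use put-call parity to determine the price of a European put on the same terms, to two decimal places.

e^(−rT) = e^(−0.029·0.1667) = 0.9952
Put-call parity: C − P = S − K·e^(−rT) = 400 − 440·0.9952 = 400 − 437.8880 = -37.8880
P = C − (C − P) = 9.15 − (-37.8880) = 47.0380

$47.04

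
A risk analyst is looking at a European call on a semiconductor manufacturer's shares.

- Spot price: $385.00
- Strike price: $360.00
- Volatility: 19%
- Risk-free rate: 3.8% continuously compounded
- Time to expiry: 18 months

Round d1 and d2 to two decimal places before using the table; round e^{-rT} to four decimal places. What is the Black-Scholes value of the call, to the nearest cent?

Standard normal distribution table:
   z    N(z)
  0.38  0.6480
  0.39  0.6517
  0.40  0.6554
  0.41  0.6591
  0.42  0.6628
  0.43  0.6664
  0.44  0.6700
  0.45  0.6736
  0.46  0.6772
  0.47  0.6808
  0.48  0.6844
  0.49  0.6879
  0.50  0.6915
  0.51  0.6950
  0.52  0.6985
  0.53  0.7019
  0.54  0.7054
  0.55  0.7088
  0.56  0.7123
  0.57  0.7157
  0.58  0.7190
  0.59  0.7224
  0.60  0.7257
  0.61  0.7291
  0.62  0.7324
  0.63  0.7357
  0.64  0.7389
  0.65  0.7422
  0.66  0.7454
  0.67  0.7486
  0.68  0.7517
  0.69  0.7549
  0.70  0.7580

σ√T = 0.19 × 1.2247 = 0.2327
ln(S/K) + (r + σ²/2)T = ln(385/360) + (0.038 + 0.19²/2)·1.5 = 0.0671 + 0.0841 = 0.1512
d₁ = 0.1512 / 0.2327 = 0.6498 ⇒ 0.65
d₂ = d₁ − σ√T = 0.6498 − 0.2327 = 0.4171 ⇒ 0.42
e^(−rT) = e^(−0.038·1.5) = 0.9446
N(d₁) = N(0.65) = 0.7422;  N(d₂) = N(0.42) = 0.6628
C = 385·0.7422 − 360·0.9446·0.6628 = 285.7470 − 225.3891 = 60.3579

$60.36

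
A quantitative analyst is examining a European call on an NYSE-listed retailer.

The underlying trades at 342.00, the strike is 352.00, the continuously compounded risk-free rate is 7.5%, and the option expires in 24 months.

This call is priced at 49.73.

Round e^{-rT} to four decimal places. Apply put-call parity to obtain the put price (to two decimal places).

10.70

exp(−rT) = exp(−0.075·2) = 0.8607
Put-call parity: C − P = S − K·e^(−rT) = 342 − 352·0.8607 = 342 − 302.9664 = 39.0336
P = C − (C − P) = 49.73 − (39.0336) = 10.6964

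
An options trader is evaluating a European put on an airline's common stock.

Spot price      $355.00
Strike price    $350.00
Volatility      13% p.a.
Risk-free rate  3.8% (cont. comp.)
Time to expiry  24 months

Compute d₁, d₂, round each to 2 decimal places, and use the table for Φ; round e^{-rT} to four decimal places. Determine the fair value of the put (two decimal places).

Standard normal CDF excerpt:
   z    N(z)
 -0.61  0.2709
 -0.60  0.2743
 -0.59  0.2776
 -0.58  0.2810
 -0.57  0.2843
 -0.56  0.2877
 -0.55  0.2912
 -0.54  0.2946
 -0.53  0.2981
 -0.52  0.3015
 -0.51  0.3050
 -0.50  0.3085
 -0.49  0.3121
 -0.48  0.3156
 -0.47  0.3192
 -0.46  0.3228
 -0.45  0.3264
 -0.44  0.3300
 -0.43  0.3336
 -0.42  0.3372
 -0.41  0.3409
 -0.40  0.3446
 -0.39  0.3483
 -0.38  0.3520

σ√T = 0.13·√2 = 0.1838
d₁ = [ln(355/350) + (0.038 + 0.13²/2)·2] / 0.1838 = [0.0142 + 0.0929] / 0.1838 = 0.5825 ≈ 0.58
d₂ = d₁ − σ√T = 0.5825 − 0.1838 = 0.3986 ≈ 0.40
e^(−rT) = e^(−0.038·2) = 0.9268
N(−d₂) = N(-0.40) = 0.3446;  N(−d₁) = N(-0.58) = 0.2810
P = 350·0.9268·0.3446 − 355·0.2810 = 111.7813 − 99.7550 = 12.0263

$12.03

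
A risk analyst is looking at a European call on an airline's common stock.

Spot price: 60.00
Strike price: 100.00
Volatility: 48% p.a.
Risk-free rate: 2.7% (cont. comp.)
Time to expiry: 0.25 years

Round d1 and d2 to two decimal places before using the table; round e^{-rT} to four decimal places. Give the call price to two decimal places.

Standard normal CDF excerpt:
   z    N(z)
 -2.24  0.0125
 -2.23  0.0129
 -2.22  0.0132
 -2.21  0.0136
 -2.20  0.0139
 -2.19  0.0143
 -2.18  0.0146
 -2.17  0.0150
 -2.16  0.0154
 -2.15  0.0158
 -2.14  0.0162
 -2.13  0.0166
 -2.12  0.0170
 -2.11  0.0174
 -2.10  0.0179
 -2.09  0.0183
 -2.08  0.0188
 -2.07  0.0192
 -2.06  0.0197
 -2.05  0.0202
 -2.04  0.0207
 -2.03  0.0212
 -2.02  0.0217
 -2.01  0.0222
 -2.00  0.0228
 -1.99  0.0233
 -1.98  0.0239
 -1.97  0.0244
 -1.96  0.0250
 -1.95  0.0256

0.12

σ√T = 0.48 × 0.5000 = 0.2400
d₁ = [ln(60/100) + (0.027 + 0.48²/2)·0.25] / 0.2400 = [-0.5108 + 0.0355] / 0.2400 = -1.9803 ≈ -1.98
d₂ = d₁ − σ√T = -1.9803 − 0.2400 = -2.2203 ≈ -2.22
e^(−rT) = e^(−0.027·0.25) = 0.9933
C = 60·N(-1.98) − 100·0.9933·N(-2.22) = 60·0.0239 − 100·0.9933·0.0132 = 1.4340 − 1.3112 = 0.1228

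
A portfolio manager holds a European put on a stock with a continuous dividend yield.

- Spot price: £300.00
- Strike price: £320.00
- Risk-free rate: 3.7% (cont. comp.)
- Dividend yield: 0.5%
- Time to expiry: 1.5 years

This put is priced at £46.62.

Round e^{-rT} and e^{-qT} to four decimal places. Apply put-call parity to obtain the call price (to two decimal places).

£41.65

e^(−qT) = e^(−0.005·1.5) = 0.9925;  e^(−rT) = e^(−0.037·1.5) = 0.9460
Put-call parity: C − P = S·e^(−qT) − K·e^(−rT) = 300·0.9925 − 320·0.9460 = 297.7500 − 302.7200 = -4.9700
C = P + (C − P) = 46.62 + (-4.9700) = 41.6500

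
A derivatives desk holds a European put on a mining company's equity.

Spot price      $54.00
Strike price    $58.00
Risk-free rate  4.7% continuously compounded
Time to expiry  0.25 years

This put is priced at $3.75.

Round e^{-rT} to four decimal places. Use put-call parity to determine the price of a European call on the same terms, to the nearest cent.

e^(−rT) = e^(−0.047·0.25) = 0.9883
Put-call parity: C − P = S − K·e^(−rT) = 54 − 58·0.9883 = 54 − 57.3214 = -3.3214
C = P + (C − P) = 3.75 + (-3.3214) = 0.4286

$0.43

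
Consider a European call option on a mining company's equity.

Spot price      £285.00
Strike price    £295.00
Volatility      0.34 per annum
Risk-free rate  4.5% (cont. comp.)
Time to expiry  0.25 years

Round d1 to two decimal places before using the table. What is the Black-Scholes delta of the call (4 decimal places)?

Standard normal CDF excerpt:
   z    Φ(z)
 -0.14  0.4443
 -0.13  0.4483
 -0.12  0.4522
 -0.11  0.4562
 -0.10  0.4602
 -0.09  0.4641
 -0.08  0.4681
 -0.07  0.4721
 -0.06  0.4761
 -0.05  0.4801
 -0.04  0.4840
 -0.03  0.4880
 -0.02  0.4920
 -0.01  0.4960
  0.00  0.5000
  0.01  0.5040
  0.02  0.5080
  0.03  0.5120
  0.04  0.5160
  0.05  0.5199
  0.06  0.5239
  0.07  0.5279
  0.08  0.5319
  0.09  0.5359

0.4801

σ√T = 0.34 × 0.5000 = 0.1700
d₁ = [ln(285/295) + (0.045 + 0.34²/2)·0.25] / 0.1700 = [-0.0345 + 0.0257] / 0.1700 = -0.0517 ≈ -0.05
N(d₁) = N(-0.05) = 0.4801
Δ_call = N(d₁) = 0.4801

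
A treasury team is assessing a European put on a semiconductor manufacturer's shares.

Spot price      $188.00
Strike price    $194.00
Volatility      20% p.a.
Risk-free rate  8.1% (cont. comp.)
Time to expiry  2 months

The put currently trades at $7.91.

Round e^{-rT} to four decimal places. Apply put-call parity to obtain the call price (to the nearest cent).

e^(−rT) = e^(−0.081·0.1667) = 0.9866
Put-call parity: C − P = S − K·e^(−rT) = 188 − 194·0.9866 = 188 − 191.4004 = -3.4004
C = P + (C − P) = 7.91 + (-3.4004) = 4.5096

$4.51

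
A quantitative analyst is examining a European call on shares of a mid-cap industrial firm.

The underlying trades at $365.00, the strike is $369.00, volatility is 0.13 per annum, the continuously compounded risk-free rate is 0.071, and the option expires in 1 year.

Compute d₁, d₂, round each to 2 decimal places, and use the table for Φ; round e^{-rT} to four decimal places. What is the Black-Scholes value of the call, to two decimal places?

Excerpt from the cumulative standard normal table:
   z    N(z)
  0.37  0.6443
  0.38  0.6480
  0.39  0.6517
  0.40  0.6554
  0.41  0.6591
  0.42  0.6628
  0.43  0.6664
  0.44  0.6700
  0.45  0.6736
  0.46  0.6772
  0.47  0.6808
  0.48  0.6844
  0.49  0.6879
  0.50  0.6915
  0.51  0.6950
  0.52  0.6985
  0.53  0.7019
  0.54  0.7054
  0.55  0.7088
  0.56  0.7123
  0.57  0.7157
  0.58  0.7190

$30.92

σ√T = 0.13 × 1.0000 = 0.1300
d₁ = [ln(365/369) + (0.071 + 0.13²/2)·1] / 0.1300 = [-0.0109 + 0.0794] / 0.1300 = 0.5273 which rounds to 0.53
d₂ = d₁ − σ√T = 0.5273 − 0.1300 = 0.3973 which rounds to 0.40
e^(−rT) = e^(−0.071·1) = 0.9315
C = 365·N(0.53) − 369·0.9315·N(0.40) = 365·0.7019 − 369·0.9315·0.6554 = 256.1935 − 225.2764 = 30.9171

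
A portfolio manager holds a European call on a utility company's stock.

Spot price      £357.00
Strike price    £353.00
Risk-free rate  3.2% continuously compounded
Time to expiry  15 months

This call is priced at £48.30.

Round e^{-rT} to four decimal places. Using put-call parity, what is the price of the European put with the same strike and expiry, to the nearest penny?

£30.46

exp(−rT) = exp(−0.032·1.25) = 0.9608
Put-call parity: C − P = S − K·e^(−rT) = 357 − 353·0.9608 = 357 − 339.1624 = 17.8376
P = C − (C − P) = 48.30 − (17.8376) = 30.4624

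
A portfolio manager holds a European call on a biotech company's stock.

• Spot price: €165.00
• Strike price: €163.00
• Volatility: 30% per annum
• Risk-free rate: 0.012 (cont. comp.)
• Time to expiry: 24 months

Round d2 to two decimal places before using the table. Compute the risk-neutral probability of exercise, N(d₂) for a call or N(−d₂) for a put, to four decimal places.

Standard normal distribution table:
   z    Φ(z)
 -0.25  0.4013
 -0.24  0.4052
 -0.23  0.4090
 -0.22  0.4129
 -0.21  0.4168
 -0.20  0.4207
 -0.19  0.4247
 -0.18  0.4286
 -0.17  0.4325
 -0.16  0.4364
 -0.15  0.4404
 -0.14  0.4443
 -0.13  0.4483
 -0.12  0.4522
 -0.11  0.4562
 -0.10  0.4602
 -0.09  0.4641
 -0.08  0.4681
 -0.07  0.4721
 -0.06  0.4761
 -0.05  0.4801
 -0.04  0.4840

T = 2;  σ√T = 0.4243
d₁ = [ln(165/163) + (0.012 + 0.3²/2)·2] / 0.4243 = [0.0122 + 0.1140] / 0.4243 = 0.2974 which rounds to 0.30
d₂ = d₁ − σ√T = 0.2974 − 0.4243 = -0.1268 which rounds to -0.13
Risk-neutral Pr[S_T > K] = N(d₂) = N(-0.13) = 0.4483

0.4483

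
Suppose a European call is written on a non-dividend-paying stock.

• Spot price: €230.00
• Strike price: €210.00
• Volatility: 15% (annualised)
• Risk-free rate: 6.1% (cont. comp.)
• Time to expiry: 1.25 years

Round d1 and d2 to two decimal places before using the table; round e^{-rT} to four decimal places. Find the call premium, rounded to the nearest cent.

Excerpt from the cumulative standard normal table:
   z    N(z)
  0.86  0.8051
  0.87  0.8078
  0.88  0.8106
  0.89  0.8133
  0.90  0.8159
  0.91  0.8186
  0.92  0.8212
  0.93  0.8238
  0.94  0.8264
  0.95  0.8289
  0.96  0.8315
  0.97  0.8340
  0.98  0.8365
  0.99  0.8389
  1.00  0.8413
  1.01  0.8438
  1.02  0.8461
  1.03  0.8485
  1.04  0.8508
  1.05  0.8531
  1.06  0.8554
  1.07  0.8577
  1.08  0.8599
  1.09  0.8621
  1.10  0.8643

€38.49

T = 1.25;  σ√T = 0.1677
d₁ = [ln(230/210) + (0.061 + ½·0.15²)·1.25] / (σ√T) = (0.0910 + 0.0903) / 0.1677 = 1.0810 ≈ 1.08
d₂ = 1.0810 − 0.1677 = 0.9133 ≈ 0.91
exp(−rT) = exp(−0.061·1.25) = 0.9266
N(d₁) = N(1.08) = 0.8599;  N(d₂) = N(0.91) = 0.8186
C = 230·0.8599 − 210·0.9266·0.8186 = 197.7770 − 159.2881 = 38.4889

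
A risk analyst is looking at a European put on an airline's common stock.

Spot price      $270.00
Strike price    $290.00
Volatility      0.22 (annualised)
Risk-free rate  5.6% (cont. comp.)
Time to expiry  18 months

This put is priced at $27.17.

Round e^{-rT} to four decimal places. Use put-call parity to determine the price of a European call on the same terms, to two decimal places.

exp(−rT) = exp(−0.056·1.5) = 0.9194
Put-call parity: C − P = S − K·e^(−rT) = 270 − 290·0.9194 = 270 − 266.6260 = 3.3740
C = P + (C − P) = 27.17 + (3.3740) = 30.5440

$30.54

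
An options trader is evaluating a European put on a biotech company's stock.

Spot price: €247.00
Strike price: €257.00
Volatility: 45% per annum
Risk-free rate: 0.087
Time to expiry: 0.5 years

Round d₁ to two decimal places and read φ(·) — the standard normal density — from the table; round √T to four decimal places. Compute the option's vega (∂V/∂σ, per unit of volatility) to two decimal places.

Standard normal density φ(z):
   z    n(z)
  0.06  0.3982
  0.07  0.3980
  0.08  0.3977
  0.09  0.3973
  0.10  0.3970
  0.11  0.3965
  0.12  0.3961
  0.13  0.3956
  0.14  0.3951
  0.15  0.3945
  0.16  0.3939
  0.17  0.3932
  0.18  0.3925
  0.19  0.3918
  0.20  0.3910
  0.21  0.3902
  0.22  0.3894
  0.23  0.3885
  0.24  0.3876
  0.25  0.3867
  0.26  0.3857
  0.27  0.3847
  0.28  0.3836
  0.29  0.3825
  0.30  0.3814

68.67

σ√T = 0.45·√0.5 = 0.3182
d₁ = [ln(247/257) + (0.087 + 0.45²/2)·0.5] / 0.3182 = [-0.0397 + 0.0941] / 0.3182 = 0.1711 which rounds to 0.17
√T = √0.5 = 0.7071
φ(d₁) = φ(0.17) = 0.3932
vega = S·φ(d₁)·√T = 247·0.3932·0.7071 = 68.6738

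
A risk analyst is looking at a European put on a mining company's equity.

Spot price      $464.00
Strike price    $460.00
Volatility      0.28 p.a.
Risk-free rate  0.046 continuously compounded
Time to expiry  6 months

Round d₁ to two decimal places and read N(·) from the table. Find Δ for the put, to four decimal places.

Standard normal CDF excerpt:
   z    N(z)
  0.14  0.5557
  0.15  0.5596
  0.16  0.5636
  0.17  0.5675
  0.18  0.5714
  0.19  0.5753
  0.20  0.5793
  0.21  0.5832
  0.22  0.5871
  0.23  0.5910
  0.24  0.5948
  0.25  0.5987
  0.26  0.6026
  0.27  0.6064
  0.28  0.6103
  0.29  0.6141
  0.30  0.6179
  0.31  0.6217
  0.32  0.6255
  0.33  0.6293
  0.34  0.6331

σ√T = 0.28 × 0.7071 = 0.1980
d₁ = [ln(464/460) + (0.046 + ½·0.28²)·0.5] / (σ√T) = (0.0087 + 0.0426) / 0.1980 = 0.2589 ≈ 0.26
N(d₁) = N(0.26) = 0.6026
Δ_put = N(d₁) − 1 = 0.6026 − 1 = -0.3974

-0.3974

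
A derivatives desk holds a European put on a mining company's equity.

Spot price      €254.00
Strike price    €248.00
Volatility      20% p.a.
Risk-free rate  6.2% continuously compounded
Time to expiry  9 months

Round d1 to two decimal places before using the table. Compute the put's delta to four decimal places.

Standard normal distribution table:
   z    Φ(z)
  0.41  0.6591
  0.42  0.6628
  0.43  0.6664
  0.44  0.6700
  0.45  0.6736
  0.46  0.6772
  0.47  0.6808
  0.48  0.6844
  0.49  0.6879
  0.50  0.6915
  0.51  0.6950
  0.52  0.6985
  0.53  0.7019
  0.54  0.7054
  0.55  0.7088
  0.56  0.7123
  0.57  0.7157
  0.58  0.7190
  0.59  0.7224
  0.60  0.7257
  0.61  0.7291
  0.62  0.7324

σ√T = 0.2 × 0.8660 = 0.1732
d₁ = [ln(254/248) + (0.062 + 0.2²/2)·0.75] / 0.1732 = [0.0239 + 0.0615] / 0.1732 = 0.4931 ⇒ 0.49
N(d₁) = N(0.49) = 0.6879
Δ_put = N(d₁) − 1 = 0.6879 − 1 = -0.3121

-0.3121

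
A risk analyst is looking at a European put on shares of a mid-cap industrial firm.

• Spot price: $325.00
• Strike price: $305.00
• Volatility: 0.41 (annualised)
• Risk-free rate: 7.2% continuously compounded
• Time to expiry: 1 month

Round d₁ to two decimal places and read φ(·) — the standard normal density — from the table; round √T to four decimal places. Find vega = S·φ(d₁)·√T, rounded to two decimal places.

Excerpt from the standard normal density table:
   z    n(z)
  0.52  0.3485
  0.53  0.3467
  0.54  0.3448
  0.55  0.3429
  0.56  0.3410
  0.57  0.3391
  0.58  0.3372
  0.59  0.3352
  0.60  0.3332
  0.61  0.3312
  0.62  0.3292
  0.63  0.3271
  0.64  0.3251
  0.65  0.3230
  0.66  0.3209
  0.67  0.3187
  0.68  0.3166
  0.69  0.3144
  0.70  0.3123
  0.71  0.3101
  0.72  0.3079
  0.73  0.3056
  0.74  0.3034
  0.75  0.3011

30.31

σ√T = 0.41 × 0.2887 = 0.1184
ln(S/K) + (r + σ²/2)T = ln(325/305) + (0.072 + 0.41²/2)·0.08333 = 0.0635 + 0.0130 = 0.0765
d₁ = 0.0765 / 0.1184 = 0.6465 ⇒ 0.65
√T = √0.08333 = 0.2887
φ(d₁) = φ(0.65) = 0.3230
vega = S·φ(d₁)·√T = 325·0.3230·0.2887 = 30.3063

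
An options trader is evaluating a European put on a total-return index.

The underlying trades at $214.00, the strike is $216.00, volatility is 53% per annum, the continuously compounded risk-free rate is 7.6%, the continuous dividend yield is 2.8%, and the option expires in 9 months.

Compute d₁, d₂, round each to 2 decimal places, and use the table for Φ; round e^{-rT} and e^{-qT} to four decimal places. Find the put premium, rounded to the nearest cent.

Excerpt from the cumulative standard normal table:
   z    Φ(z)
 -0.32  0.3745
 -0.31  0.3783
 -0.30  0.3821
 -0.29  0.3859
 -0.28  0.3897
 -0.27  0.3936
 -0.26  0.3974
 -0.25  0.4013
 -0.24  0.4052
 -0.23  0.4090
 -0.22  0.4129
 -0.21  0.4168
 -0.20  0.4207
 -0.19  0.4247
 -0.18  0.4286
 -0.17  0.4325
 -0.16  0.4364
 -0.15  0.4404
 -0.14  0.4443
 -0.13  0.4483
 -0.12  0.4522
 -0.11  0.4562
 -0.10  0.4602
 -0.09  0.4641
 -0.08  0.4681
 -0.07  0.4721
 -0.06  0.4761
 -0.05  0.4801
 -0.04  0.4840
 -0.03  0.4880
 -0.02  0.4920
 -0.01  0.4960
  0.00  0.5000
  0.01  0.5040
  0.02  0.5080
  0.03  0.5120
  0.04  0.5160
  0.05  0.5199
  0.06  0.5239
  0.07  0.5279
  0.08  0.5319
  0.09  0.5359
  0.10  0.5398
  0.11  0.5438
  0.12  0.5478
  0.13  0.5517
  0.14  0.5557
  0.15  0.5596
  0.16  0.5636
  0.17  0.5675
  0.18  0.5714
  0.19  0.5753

$34.92

σ√T = 0.53 × 0.8660 = 0.4590
d₁ = [ln(214/216) + (0.076 − 0.028 + 0.53²/2)·0.75] / 0.4590 = [-0.0093 + 0.1413] / 0.4590 = 0.2877 which rounds to 0.29
d₂ = d₁ − σ√T = 0.2877 − 0.4590 = -0.1713 which rounds to -0.17
e^(−qT) = e^(−0.028·0.75) = 0.9792;  e^(−rT) = e^(−0.076·0.75) = 0.9446
N(−d₂) = N(0.17) = 0.5675;  N(−d₁) = N(-0.29) = 0.3859
P = 216·0.9446·0.5675 − 214·0.9792·0.3859 = 115.7891 − 80.8649 = 34.9242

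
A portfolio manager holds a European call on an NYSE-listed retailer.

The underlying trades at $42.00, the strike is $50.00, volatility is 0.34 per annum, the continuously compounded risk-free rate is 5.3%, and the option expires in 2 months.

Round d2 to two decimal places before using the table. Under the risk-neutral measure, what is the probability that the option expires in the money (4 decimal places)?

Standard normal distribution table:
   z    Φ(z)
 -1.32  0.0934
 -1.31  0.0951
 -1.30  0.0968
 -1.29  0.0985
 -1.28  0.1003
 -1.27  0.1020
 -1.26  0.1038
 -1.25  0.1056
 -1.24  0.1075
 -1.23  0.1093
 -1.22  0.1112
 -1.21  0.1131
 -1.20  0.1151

0.1038

σ√T = 0.34·√0.1667 = 0.1388
ln(S/K) + (r + σ²/2)T = ln(42/50) + (0.053 + 0.34²/2)·0.1667 = -0.1744 + 0.0185 = -0.1559
d₁ = -0.1559 / 0.1388 = -1.1231 ≈ -1.12
d₂ = d₁ − σ√T = -1.1231 − 0.1388 = -1.2619 ≈ -1.26
Pr(exercise) under Q = N(d₂) = 0.1038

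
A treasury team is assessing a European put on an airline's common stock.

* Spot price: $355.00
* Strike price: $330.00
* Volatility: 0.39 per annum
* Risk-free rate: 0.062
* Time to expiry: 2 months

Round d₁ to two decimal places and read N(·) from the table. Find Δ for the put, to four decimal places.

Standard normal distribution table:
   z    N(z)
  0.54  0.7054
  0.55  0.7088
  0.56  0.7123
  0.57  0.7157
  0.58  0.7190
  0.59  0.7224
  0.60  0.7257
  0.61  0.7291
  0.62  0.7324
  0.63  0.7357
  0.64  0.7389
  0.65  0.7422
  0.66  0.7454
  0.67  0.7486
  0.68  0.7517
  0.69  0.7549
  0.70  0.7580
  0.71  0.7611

σ√T = 0.39·√0.1667 = 0.1592
ln(S/K) + (r + σ²/2)T = ln(355/330) + (0.062 + 0.39²/2)·0.1667 = 0.0730 + 0.0230 = 0.0960
d₁ = 0.0960 / 0.1592 = 0.6032 → 0.60
N(d₁) = N(0.60) = 0.7257
Δ_put = N(d₁) − 1 = 0.7257 − 1 = -0.2743

-0.2743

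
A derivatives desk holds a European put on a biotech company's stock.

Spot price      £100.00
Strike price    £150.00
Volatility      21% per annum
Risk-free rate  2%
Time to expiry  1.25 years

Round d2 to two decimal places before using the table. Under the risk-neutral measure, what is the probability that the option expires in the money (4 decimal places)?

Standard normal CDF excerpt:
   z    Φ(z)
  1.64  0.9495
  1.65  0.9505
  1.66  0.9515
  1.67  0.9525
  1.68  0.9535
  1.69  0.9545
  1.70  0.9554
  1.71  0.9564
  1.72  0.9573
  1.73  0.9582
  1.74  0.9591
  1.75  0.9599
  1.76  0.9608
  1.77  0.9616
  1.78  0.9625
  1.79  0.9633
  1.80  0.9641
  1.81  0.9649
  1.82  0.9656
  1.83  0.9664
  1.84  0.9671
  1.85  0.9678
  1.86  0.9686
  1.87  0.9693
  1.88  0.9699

σ√T = 0.21·√1.25 = 0.2348
ln(S/K) + (r + σ²/2)T = ln(100/150) + (0.02 + 0.21²/2)·1.25 = -0.4055 + 0.0526 = -0.3529
d₁ = -0.3529 / 0.2348 = -1.5031 → -1.50
d₂ = d₁ − σ√T = -1.5031 − 0.2348 = -1.7379 → -1.74
Risk-neutral Pr[S_T < K] = N(−d₂) = N(1.74) = 0.9591

0.9591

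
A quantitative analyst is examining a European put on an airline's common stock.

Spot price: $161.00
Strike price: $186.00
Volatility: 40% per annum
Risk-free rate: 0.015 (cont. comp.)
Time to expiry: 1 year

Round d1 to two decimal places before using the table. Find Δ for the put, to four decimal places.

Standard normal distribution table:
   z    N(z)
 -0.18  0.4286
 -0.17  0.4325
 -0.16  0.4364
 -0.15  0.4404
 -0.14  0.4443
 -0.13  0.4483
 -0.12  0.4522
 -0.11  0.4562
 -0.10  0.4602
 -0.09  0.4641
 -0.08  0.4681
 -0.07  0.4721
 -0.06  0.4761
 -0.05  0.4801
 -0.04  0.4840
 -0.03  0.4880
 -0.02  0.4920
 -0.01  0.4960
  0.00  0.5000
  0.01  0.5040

-0.5478

σ√T = 0.4·√1 = 0.4000
d₁ = [ln(161/186) + (0.015 + 0.4²/2)·1] / 0.4000 = [-0.1443 + 0.0950] / 0.4000 = -0.1234 which rounds to -0.12
N(d₁) = N(-0.12) = 0.4522
Δ_put = N(d₁) − 1 = 0.4522 − 1 = -0.5478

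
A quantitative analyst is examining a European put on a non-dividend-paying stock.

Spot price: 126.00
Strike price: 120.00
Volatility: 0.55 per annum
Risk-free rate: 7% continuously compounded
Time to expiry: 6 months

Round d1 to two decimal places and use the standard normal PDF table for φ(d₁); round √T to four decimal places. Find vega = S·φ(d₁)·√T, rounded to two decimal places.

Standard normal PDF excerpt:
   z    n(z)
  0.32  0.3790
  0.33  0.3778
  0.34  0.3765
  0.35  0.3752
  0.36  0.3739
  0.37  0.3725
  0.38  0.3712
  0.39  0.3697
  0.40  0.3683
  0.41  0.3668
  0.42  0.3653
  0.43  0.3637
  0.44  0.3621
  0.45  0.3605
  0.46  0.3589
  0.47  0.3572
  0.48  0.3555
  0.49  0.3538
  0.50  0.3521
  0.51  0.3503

σ√T = 0.55 × 0.7071 = 0.3889
d₁ = [ln(126/120) + (0.07 + 0.55²/2)·0.5] / 0.3889 = [0.0488 + 0.1106] / 0.3889 = 0.4099 ≈ 0.41
√T = √0.5 = 0.7071
φ(d₁) = φ(0.41) = 0.3668
vega = S·φ(d₁)·√T = 126·0.3668·0.7071 = 32.6799
(Vega is the same for a European call and put with the same parameters.)

32.68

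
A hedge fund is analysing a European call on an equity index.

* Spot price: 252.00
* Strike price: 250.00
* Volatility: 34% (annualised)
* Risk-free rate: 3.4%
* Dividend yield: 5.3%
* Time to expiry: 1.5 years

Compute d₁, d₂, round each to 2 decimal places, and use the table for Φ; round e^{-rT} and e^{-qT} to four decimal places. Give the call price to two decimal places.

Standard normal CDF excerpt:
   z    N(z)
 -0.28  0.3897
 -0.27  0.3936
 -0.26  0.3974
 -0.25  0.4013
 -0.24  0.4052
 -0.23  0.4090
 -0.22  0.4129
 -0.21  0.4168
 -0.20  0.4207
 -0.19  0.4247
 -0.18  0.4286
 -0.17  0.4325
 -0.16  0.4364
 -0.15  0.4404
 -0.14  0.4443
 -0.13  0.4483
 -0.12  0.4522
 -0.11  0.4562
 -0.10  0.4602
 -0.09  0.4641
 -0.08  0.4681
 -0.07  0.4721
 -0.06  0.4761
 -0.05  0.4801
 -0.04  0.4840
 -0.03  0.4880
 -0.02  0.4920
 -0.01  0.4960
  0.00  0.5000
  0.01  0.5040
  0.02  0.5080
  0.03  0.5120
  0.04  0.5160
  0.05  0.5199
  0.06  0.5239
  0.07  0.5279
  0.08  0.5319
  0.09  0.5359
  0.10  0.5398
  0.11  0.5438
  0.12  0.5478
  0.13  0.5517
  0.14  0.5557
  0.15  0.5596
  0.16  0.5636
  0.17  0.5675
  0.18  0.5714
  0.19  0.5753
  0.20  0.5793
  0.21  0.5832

36.76

σ√T = 0.34 × 1.2247 = 0.4164
ln(S/K) + (r − q + σ²/2)T = ln(252/250) + (0.034 − 0.053 + 0.34²/2)·1.5 = 0.0080 + 0.0582 = 0.0662
d₁ = 0.0662 / 0.4164 = 0.1589 ≈ 0.16
d₂ = d₁ − σ√T = 0.1589 − 0.4164 = -0.2575 ≈ -0.26
exp(−qT) = exp(−0.053·1.5) = 0.9236;  exp(−rT) = exp(−0.034·1.5) = 0.9503
N(d₁) = N(0.16) = 0.5636;  N(d₂) = N(-0.26) = 0.3974
C = 252·0.9236·0.5636 − 250·0.9503·0.3974 = 131.1763 − 94.4123 = 36.7640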